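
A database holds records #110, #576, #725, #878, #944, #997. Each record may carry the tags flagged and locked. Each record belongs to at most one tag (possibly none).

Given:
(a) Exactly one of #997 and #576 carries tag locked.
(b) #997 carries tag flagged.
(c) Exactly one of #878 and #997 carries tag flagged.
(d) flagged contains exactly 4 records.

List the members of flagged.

From (b): #997 ∈ flagged.
(a) (exactly one): #576 ∈ locked.
(c) (exactly one): #878 ∉ flagged.
(d): only 4 candidates remain for flagged, so all are in.

flagged = {#110, #725, #944, #997}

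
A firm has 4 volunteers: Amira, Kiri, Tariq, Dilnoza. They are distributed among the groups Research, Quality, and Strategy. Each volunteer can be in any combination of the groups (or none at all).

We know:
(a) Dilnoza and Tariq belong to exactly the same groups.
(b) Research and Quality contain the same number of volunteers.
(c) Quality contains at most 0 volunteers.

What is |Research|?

(c): Quality already has 0, so the rest are out.
Suppose Amira ∈ Research: no assignment then satisfies all the clues, so Amira ∉ Research.

0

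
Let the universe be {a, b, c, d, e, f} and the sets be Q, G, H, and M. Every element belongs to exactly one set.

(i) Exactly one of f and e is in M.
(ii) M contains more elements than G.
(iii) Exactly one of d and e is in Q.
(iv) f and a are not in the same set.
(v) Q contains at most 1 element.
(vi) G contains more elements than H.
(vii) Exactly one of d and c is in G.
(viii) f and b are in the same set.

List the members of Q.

Q = {e}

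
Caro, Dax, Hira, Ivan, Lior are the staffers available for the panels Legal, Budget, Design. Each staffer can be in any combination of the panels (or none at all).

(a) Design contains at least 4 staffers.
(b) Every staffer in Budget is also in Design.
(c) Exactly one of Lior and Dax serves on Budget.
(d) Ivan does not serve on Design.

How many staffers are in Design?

4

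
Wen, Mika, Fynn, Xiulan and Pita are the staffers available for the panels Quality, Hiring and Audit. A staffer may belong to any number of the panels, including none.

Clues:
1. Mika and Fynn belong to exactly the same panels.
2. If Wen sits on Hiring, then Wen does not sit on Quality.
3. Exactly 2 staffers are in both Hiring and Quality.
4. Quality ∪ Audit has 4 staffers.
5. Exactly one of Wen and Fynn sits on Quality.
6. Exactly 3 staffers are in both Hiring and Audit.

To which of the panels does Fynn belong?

Fynn: Audit, Hiring, Quality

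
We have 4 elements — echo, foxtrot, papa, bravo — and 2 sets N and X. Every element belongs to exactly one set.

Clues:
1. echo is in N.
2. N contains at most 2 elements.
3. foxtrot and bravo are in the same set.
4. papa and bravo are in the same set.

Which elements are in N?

N = {echo}

From (1): echo ∈ N.
Suppose foxtrot ∈ N: no assignment then satisfies all the clues, so foxtrot ∉ N.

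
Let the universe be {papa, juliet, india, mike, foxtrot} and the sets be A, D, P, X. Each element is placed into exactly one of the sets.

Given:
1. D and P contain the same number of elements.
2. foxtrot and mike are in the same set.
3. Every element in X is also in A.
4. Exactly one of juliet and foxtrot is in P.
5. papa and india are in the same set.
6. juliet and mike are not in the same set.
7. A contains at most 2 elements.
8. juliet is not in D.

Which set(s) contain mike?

mike: P

From (8): juliet ∉ D.
Suppose mike ∈ A: no assignment then satisfies all the clues, so mike ∉ A.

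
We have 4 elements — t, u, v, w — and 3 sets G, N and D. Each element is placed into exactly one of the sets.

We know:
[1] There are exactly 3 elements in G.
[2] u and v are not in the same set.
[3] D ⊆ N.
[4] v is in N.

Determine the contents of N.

N = {v}

From (4): v ∈ N.
(1): only 3 candidates remain for G, so all are in.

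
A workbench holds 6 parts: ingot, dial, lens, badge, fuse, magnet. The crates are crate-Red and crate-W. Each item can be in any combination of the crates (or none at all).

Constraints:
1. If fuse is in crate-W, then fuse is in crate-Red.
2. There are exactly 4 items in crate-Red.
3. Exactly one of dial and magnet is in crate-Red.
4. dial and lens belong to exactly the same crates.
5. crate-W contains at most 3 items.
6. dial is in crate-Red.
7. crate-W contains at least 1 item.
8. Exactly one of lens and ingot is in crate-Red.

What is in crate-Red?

crate-Red = {badge, dial, fuse, lens}

From (6): dial ∈ crate-Red.
(3) (exactly one): magnet ∉ crate-Red.
(4): lens matches dial: lens ∈ crate-Red.
(8) (exactly one): ingot ∉ crate-Red.
(2): only 4 candidates remain for crate-Red, so all are in.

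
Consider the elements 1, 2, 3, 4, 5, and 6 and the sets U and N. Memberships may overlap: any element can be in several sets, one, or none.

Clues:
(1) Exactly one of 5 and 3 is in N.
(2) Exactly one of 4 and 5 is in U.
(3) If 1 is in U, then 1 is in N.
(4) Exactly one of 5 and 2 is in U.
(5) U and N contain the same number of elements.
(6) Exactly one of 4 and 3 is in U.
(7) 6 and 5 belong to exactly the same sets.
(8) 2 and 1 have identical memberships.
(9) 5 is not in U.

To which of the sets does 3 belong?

From (9): 5 ∉ U.
(2) (exactly one): 4 ∈ U.
(4) (exactly one): 2 ∈ U.
(6) (exactly one): 3 ∉ U.
(7): 6 matches 5: 6 ∉ U.
(8): 1 matches 2: 1 ∈ U.
(3): 1 ∈ N.
(8): 2 matches 1: 2 ∈ N.
Suppose 3 ∉ N: no assignment then satisfies all the clues, so 3 ∈ N.

3: N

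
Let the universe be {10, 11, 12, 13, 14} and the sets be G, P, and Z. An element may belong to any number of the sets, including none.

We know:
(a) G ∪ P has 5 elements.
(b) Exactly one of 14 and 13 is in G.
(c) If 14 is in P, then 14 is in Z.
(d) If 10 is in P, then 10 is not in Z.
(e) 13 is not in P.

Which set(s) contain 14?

14: P, Z

From (e): 13 ∉ P.
Suppose 14 ∈ G: no assignment then satisfies all the clues, so 14 ∉ G.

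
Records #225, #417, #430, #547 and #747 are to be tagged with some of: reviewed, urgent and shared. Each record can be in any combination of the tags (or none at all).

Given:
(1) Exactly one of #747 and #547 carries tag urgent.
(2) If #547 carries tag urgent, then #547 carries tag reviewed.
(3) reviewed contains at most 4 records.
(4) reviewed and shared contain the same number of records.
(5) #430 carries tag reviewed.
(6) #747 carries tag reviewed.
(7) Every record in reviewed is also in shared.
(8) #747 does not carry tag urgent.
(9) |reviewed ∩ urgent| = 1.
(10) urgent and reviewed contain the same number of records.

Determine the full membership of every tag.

reviewed = {#430, #547, #747}; urgent = {#225, #417, #547}; shared = {#430, #547, #747}

From (5): #430 ∈ reviewed.
From (6): #747 ∈ reviewed.
From (8): #747 ∉ urgent.
(1) (exactly one): #547 ∈ urgent.
(2): #547 ∈ reviewed.
(7) with #430 ∈ reviewed: #430 ∈ shared.
(7) with #547 ∈ reviewed: #547 ∈ shared.
(7) with #747 ∈ reviewed: #747 ∈ shared.
Suppose #225 ∈ reviewed: no assignment then satisfies all the clues, so #225 ∉ reviewed.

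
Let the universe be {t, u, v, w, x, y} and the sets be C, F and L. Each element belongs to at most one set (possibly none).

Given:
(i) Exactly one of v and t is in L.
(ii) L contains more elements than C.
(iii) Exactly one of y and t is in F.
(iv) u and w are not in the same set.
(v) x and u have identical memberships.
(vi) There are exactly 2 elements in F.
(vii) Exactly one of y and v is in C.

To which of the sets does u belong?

u: L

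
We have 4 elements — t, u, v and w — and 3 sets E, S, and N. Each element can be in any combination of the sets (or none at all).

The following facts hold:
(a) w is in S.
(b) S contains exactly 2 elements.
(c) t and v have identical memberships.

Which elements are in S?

S = {u, w}

From (a): w ∈ S.
Suppose t ∈ S: no assignment then satisfies all the clues, so t ∉ S.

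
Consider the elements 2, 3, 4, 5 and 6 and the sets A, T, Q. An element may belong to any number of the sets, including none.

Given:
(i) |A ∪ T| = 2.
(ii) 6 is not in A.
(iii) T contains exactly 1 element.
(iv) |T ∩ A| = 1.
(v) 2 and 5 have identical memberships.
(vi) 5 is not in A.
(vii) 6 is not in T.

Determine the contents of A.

A = {3, 4}

From (ii): 6 ∉ A.
From (vi): 5 ∉ A.
From (vii): 6 ∉ T.
(v): 2 matches 5: 2 ∉ A.
Suppose 3 ∉ A: no assignment then satisfies all the clues, so 3 ∈ A.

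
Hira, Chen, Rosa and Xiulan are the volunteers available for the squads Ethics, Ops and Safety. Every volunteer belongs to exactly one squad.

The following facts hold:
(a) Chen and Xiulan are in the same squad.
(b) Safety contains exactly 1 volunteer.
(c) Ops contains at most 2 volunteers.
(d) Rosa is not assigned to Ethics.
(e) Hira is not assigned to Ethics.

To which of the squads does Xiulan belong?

Xiulan: Ethics

From (d): Rosa ∉ Ethics.
From (e): Hira ∉ Ethics.
Suppose Xiulan ∉ Ethics: no assignment then satisfies all the clues, so Xiulan ∈ Ethics.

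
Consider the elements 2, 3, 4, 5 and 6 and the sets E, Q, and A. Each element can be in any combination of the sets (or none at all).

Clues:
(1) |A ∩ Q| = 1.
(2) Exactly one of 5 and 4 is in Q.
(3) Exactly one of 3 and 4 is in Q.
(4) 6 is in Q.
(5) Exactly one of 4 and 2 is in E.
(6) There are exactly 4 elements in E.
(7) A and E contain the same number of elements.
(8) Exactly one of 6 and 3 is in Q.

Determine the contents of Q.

Q = {4, 6}

From (4): 6 ∈ Q.
(8) (exactly one): 3 ∉ Q.
(3) (exactly one): 4 ∈ Q.
(2) (exactly one): 5 ∉ Q.
Suppose 2 ∈ Q: no assignment then satisfies all the clues, so 2 ∉ Q.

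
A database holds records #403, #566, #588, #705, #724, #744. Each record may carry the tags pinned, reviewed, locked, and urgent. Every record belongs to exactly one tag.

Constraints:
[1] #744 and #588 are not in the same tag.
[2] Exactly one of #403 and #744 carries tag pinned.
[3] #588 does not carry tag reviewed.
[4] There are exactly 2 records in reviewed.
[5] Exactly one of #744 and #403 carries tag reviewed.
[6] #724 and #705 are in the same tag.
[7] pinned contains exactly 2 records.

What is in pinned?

pinned = {#403, #588}

From (3): #588 ∉ reviewed.
Suppose #403 ∉ pinned: no assignment then satisfies all the clues, so #403 ∈ pinned.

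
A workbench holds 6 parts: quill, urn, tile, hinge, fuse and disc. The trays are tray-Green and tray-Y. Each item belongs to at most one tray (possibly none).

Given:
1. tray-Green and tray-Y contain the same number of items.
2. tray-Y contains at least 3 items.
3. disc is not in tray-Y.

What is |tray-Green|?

3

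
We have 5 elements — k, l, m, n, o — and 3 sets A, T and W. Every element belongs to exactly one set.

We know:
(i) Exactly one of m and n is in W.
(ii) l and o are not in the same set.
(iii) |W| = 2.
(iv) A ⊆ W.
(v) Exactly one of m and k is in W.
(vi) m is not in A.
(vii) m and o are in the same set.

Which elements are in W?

W = {m, o}

From (vi): m ∉ A.
(vii): o matches m: o ∉ A.
Suppose k ∈ W: no assignment then satisfies all the clues, so k ∉ W.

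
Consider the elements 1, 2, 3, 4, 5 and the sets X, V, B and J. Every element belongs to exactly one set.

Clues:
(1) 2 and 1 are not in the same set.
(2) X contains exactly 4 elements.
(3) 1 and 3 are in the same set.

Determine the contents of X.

X = {1, 3, 4, 5}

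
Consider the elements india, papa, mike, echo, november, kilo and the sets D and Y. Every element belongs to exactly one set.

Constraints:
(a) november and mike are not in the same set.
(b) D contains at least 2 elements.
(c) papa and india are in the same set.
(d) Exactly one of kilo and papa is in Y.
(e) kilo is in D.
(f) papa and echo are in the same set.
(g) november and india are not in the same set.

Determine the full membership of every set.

D = {kilo, november}; Y = {echo, india, mike, papa}

From (e): kilo ∈ D.
(d) (exactly one): papa ∈ Y.
(f): echo matches papa: echo ∉ D.
(f): echo matches papa: echo ∈ Y.
(c): india matches papa: india ∉ D.
(c): india matches papa: india ∈ Y.
(g): november ∉ Y.
Only one set left: november ∈ D.
(a): mike ∉ D.
Only one set left: mike ∈ Y.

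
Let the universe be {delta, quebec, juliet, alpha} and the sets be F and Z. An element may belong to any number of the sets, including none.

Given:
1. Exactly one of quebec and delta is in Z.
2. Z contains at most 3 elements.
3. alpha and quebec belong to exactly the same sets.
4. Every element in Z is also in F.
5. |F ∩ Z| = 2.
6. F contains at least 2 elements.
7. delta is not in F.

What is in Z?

From (7): delta ∉ F.
(4) contrapositive: delta ∉ Z.
(1) (exactly one): quebec ∈ Z.
(3): alpha matches quebec: alpha ∈ Z.
(4) with quebec ∈ Z: quebec ∈ F.
(4) with alpha ∈ Z: alpha ∈ F.
Suppose juliet ∈ Z: no assignment then satisfies all the clues, so juliet ∉ Z.

Z = {alpha, quebec}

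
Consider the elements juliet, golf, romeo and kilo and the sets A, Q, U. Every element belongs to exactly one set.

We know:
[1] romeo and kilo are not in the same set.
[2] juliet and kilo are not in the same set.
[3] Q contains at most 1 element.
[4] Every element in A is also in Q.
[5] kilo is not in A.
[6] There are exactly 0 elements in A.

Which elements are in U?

From (5): kilo ∉ A.
(6): A already has 0, so the rest are out.
Suppose juliet ∉ U: no assignment then satisfies all the clues, so juliet ∈ U.

U = {golf, juliet, romeo}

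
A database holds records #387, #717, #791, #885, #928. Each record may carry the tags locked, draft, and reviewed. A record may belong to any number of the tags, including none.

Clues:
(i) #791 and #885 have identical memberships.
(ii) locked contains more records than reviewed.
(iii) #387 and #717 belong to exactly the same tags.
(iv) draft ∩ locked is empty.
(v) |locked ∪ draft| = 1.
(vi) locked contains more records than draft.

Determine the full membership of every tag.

locked = {#928}; draft = {}; reviewed = {}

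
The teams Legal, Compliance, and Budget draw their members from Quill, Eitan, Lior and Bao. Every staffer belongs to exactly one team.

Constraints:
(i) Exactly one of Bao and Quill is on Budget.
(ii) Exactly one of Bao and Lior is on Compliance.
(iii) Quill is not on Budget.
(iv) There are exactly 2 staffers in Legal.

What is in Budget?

Budget = {Bao}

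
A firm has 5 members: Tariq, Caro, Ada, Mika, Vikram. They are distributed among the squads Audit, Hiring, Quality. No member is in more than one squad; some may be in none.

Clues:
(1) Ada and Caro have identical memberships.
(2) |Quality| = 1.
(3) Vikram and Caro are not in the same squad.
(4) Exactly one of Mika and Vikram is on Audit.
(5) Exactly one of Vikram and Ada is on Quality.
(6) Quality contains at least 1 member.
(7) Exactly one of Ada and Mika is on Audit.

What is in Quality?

Quality = {Vikram}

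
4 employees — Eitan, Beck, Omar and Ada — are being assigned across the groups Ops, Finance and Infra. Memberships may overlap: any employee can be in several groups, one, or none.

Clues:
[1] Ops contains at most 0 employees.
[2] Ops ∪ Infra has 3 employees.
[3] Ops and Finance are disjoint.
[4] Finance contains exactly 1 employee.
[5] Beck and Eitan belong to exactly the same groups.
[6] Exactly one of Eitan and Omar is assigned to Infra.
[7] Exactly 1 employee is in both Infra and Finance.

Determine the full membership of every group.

Ops = {}; Finance = {Ada}; Infra = {Ada, Beck, Eitan}

(1): Ops already has 0, so the rest are out.
Suppose Eitan ∈ Finance: no assignment then satisfies all the clues, so Eitan ∉ Finance.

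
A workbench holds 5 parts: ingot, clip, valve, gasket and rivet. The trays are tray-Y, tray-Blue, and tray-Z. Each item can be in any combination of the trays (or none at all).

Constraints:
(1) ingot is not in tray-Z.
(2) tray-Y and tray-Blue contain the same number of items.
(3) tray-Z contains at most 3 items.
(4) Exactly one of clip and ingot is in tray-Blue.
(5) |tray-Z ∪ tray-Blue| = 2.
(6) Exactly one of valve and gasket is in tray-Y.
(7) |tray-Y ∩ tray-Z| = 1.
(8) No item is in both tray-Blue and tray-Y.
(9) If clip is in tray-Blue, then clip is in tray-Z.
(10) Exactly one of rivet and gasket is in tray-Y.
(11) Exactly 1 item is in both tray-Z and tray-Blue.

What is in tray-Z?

tray-Z = {clip, gasket}

From (1): ingot ∉ tray-Z.
Suppose clip ∉ tray-Z: no assignment then satisfies all the clues, so clip ∈ tray-Z.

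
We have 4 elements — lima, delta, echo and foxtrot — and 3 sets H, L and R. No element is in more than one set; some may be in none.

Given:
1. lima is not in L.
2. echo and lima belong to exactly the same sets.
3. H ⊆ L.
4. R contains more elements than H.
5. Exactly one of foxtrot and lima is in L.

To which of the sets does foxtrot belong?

From (1): lima ∉ L.
(2): echo matches lima: echo ∉ L.
(3) contrapositive: lima ∉ H.
(3) contrapositive: echo ∉ H.
(5) (exactly one): foxtrot ∈ L.

foxtrot: L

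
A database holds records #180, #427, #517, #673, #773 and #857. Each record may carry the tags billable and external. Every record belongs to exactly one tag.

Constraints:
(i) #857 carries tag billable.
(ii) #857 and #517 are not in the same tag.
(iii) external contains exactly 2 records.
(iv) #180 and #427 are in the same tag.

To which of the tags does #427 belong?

From (i): #857 ∈ billable.
(ii): #517 ∉ billable.
Only one tag left: #517 ∈ external.
Suppose #427 ∉ billable: no assignment then satisfies all the clues, so #427 ∈ billable.

#427: billable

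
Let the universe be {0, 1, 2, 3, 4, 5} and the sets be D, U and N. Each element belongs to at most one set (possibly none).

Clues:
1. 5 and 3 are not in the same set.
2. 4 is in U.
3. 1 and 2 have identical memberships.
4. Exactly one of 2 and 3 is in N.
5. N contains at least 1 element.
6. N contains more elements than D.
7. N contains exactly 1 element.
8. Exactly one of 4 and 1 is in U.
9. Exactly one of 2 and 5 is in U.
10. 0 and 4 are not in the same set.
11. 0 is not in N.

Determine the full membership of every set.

D = {}; U = {4, 5}; N = {3}

From (2): 4 ∈ U.
From (11): 0 ∉ N.
(8) (exactly one): 1 ∉ U.
(10): 0 ∉ U.
(3): 2 matches 1: 2 ∉ U.
(9) (exactly one): 5 ∈ U.
(1): 3 ∉ U.
Suppose 0 ∈ D: no assignment then satisfies all the clues, so 0 ∉ D.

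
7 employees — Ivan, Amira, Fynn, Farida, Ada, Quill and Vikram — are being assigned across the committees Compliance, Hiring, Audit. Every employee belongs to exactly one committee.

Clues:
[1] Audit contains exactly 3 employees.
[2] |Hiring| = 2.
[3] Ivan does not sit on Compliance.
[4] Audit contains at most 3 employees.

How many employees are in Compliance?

2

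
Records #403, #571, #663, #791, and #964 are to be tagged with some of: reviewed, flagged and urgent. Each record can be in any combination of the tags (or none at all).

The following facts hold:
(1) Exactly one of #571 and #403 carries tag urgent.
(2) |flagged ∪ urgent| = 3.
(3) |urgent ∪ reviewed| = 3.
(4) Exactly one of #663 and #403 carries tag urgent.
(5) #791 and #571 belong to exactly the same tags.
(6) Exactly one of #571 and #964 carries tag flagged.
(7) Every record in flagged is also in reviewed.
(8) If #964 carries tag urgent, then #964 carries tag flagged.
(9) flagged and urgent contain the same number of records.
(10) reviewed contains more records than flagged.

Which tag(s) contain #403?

#403: reviewed, urgent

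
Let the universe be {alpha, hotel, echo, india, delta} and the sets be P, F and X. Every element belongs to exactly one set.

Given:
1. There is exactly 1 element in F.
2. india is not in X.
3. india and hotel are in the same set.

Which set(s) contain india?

From (2): india ∉ X.
(3): hotel matches india: hotel ∉ X.
Suppose india ∉ P: no assignment then satisfies all the clues, so india ∈ P.

india: P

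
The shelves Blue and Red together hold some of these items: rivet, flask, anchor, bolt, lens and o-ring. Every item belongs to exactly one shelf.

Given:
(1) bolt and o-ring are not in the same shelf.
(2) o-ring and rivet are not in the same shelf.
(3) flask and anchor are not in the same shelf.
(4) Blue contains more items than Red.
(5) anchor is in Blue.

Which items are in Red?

Red = {flask, o-ring}

From (5): anchor ∈ Blue.
(3): flask ∉ Blue.
Only one shelf left: flask ∈ Red.
Suppose rivet ∈ Red: no assignment then satisfies all the clues, so rivet ∉ Red.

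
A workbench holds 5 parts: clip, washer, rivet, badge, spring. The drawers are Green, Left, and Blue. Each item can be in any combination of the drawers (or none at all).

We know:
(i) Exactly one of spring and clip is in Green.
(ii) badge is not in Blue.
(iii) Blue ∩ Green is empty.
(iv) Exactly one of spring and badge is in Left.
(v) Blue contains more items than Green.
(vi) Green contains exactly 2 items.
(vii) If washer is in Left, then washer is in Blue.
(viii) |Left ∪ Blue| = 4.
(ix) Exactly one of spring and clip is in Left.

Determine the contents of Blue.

From (ii): badge ∉ Blue.
Suppose clip ∉ Blue: no assignment then satisfies all the clues, so clip ∈ Blue.

Blue = {clip, rivet, washer}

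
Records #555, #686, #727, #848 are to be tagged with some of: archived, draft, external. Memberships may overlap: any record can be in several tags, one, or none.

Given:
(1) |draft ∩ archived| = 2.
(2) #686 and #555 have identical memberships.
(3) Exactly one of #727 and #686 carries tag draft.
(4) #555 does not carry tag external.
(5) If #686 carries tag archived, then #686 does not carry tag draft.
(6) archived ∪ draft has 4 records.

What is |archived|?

4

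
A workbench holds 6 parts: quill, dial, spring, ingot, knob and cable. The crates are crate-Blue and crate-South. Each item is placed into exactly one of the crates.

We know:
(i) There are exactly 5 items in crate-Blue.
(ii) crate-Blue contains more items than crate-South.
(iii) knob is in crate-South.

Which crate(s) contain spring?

spring: crate-Blue

From (iii): knob ∈ crate-South.
(i): only 5 candidates remain for crate-Blue, so all are in.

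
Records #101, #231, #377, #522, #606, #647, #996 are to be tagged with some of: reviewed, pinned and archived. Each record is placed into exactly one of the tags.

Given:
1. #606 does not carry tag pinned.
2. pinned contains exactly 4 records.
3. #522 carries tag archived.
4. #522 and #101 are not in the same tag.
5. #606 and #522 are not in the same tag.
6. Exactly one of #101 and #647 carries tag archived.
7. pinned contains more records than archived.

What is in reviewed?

reviewed = {#606}

From (1): #606 ∉ pinned.
From (3): #522 ∈ archived.
(4): #101 ∉ archived.
(5): #606 ∉ archived.
(6) (exactly one): #647 ∈ archived.
Only one tag left: #606 ∈ reviewed.
(2): only 4 candidates remain for pinned, so all are in.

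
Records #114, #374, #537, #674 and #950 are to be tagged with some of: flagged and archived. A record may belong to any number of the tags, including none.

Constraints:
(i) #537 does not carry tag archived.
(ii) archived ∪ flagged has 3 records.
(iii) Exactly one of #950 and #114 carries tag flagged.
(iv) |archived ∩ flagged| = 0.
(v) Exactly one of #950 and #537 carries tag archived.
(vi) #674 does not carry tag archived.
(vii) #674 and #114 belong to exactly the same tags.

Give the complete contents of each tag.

flagged = {#114, #674}; archived = {#950}

From (i): #537 ∉ archived.
From (vi): #674 ∉ archived.
(v) (exactly one): #950 ∈ archived.
(vii): #114 matches #674: #114 ∉ archived.
Suppose #114 ∉ flagged: no assignment then satisfies all the clues, so #114 ∈ flagged.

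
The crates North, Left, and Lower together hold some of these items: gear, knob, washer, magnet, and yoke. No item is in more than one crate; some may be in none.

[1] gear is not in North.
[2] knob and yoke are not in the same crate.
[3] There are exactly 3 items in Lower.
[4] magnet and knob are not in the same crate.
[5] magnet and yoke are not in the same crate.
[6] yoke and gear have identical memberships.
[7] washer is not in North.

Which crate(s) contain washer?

washer: Lower

From (1): gear ∉ North.
From (7): washer ∉ North.
(6): yoke matches gear: yoke ∉ North.
Suppose washer ∈ Left: no assignment then satisfies all the clues, so washer ∉ Left.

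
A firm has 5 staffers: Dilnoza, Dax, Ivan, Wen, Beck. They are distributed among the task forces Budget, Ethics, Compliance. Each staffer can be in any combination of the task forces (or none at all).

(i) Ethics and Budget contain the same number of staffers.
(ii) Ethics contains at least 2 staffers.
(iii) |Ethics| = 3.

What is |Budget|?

3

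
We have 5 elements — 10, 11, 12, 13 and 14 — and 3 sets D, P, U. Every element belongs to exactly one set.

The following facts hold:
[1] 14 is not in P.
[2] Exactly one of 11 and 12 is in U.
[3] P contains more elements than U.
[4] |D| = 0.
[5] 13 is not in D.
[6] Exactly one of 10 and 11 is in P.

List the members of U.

U = {11, 14}

From (1): 14 ∉ P.
From (5): 13 ∉ D.
(4): D already has 0, so the rest are out.
Only one set left: 14 ∈ U.
Suppose 10 ∈ U: no assignment then satisfies all the clues, so 10 ∉ U.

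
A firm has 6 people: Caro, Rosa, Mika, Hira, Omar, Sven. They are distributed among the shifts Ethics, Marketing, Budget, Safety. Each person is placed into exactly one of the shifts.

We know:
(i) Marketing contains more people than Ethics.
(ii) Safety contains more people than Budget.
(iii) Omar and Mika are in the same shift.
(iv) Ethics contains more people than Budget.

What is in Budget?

Budget = {}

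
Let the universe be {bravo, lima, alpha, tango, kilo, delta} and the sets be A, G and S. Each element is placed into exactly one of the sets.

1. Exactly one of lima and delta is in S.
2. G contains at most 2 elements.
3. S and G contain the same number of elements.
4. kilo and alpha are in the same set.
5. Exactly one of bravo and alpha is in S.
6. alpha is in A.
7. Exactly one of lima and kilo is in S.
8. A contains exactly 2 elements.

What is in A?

A = {alpha, kilo}

From (6): alpha ∈ A.
(4): kilo matches alpha: kilo ∈ A.
(5) (exactly one): bravo ∈ S.
(7) (exactly one): lima ∈ S.
(8): A already has 2, so the rest are out.
(1) (exactly one): delta ∉ S.
Only one set left: delta ∈ G.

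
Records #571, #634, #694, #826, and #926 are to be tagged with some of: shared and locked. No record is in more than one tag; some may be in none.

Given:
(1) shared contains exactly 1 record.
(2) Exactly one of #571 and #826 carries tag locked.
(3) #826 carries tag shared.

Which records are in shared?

shared = {#826}

From (3): #826 ∈ shared.
(1): shared already has 1, so the rest are out.
(2) (exactly one): #571 ∈ locked.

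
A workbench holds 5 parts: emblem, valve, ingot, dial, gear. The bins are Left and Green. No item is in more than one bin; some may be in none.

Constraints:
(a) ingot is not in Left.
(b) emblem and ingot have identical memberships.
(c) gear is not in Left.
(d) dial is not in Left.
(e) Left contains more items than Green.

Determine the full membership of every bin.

From (a): ingot ∉ Left.
From (c): gear ∉ Left.
From (d): dial ∉ Left.
(b): emblem matches ingot: emblem ∉ Left.
Suppose emblem ∈ Green: no assignment then satisfies all the clues, so emblem ∉ Green.

Left = {valve}; Green = {}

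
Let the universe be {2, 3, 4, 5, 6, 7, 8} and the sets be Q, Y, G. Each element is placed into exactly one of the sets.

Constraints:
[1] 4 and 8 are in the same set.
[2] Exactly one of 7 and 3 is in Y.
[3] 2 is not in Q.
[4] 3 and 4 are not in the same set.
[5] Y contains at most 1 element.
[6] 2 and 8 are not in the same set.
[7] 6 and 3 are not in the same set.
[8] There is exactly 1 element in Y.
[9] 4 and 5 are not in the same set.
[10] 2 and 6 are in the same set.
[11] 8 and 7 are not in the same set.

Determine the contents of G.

G = {2, 5, 6, 7}

From (3): 2 ∉ Q.
(10): 6 matches 2: 6 ∉ Q.
Suppose 2 ∉ G: no assignment then satisfies all the clues, so 2 ∈ G.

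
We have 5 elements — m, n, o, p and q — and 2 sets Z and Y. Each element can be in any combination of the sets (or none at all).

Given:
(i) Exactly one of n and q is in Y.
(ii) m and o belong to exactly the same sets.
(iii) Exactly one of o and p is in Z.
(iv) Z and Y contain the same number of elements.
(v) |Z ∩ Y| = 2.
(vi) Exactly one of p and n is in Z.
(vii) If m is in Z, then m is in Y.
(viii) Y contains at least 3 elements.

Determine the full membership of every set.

Z = {m, n, o}; Y = {m, o, q}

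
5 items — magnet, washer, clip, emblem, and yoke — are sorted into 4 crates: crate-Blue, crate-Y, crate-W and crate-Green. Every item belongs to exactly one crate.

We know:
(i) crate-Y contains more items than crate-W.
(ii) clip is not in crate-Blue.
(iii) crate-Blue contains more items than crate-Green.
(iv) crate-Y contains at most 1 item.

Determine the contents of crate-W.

crate-W = {}

From (ii): clip ∉ crate-Blue.
Suppose magnet ∈ crate-W: no assignment then satisfies all the clues, so magnet ∉ crate-W.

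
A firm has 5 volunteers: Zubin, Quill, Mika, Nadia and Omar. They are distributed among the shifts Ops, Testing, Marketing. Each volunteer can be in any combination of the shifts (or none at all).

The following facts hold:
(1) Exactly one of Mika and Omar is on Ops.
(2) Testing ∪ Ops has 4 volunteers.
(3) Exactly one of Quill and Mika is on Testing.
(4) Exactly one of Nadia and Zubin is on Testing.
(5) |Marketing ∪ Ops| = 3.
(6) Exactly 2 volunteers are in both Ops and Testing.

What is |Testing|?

3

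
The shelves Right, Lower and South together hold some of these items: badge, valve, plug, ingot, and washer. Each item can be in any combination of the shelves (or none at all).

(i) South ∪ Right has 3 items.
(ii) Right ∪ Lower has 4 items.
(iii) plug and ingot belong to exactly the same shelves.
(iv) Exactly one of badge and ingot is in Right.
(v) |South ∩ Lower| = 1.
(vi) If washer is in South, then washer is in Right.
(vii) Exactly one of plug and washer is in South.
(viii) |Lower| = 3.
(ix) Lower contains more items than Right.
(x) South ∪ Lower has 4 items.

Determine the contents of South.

South = {valve, washer}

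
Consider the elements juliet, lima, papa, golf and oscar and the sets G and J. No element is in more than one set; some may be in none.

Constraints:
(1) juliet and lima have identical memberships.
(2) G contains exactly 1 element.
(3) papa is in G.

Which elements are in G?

G = {papa}

From (3): papa ∈ G.
(2): G already has 1, so the rest are out.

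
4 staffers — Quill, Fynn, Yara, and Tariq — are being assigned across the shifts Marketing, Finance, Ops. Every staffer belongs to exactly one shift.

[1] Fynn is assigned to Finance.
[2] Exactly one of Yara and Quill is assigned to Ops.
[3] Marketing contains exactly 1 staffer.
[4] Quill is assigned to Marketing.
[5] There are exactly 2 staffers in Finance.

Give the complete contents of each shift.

From (1): Fynn ∈ Finance.
From (4): Quill ∈ Marketing.
(2) (exactly one): Yara ∈ Ops.
(3): Marketing already has 1, so the rest are out.
(5): only 2 candidates remain for Finance, so all are in.

Marketing = {Quill}; Finance = {Fynn, Tariq}; Ops = {Yara}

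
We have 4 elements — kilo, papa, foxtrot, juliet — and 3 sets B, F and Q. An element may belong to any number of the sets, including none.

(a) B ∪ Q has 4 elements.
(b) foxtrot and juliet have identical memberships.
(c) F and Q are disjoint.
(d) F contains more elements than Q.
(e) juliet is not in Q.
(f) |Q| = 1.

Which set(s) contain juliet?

juliet: B, F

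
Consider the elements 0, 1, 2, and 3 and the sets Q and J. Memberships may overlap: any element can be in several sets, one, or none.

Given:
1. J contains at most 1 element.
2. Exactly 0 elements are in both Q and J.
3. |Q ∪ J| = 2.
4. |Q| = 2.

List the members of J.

J = {}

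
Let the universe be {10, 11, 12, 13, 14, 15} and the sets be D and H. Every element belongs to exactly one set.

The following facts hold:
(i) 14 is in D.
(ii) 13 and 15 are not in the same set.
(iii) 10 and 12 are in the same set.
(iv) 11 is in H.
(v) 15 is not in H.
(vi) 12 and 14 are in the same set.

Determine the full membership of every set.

D = {10, 12, 14, 15}; H = {11, 13}

From (i): 14 ∈ D.
From (iv): 11 ∈ H.
From (v): 15 ∉ H.
(vi): 12 matches 14: 12 ∈ D.
Only one set left: 15 ∈ D.
(ii): 13 ∉ D.
(iii): 10 matches 12: 10 ∈ D.
Only one set left: 13 ∈ H.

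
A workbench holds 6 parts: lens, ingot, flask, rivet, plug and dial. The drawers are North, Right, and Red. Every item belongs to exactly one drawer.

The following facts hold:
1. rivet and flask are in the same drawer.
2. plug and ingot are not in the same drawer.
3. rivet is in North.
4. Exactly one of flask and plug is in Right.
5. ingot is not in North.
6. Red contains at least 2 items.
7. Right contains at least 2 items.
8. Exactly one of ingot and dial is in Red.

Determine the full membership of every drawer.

North = {flask, rivet}; Right = {dial, plug}; Red = {ingot, lens}

From (3): rivet ∈ North.
From (5): ingot ∉ North.
(1): flask matches rivet: flask ∈ North.
(4) (exactly one): plug ∈ Right.
(2): ingot ∉ Right.
Only one drawer left: ingot ∈ Red.
(8) (exactly one): dial ∉ Red.
(6): only 2 candidates remain for Red, so all are in.
(7): only 2 candidates remain for Right, so all are in.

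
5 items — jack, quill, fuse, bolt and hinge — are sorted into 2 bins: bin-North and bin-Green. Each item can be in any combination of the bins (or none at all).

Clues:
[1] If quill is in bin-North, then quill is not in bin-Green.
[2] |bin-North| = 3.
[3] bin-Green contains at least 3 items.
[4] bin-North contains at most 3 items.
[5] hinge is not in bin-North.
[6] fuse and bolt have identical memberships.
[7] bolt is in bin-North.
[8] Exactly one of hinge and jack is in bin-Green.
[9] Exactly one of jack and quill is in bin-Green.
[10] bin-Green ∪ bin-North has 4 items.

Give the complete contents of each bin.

bin-North = {bolt, fuse, quill}; bin-Green = {bolt, fuse, jack}

From (5): hinge ∉ bin-North.
From (7): bolt ∈ bin-North.
(6): fuse matches bolt: fuse ∈ bin-North.
Suppose jack ∈ bin-North: no assignment then satisfies all the clues, so jack ∉ bin-North.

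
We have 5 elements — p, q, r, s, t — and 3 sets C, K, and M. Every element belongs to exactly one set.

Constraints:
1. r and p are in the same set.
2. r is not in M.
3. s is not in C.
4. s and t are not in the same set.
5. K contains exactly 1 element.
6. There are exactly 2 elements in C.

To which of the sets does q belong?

q: M

From (2): r ∉ M.
From (3): s ∉ C.
(1): p matches r: p ∉ M.
Suppose q ∈ C: no assignment then satisfies all the clues, so q ∉ C.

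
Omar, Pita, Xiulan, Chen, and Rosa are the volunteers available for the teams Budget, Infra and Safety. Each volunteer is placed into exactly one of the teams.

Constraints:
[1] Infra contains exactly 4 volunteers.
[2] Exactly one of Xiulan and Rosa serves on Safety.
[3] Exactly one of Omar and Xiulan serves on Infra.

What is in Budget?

Budget = {}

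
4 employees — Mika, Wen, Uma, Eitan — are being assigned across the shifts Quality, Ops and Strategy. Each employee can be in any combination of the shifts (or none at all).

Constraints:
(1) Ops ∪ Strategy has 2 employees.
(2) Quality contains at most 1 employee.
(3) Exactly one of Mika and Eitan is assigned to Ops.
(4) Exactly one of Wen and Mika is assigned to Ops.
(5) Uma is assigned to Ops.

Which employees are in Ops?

Ops = {Mika, Uma}

From (5): Uma ∈ Ops.
Suppose Mika ∉ Ops: no assignment then satisfies all the clues, so Mika ∈ Ops.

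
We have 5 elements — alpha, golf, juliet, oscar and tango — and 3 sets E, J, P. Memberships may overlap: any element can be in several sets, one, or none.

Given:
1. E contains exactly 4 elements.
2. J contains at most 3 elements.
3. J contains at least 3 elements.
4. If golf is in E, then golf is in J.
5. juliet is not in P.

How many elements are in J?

3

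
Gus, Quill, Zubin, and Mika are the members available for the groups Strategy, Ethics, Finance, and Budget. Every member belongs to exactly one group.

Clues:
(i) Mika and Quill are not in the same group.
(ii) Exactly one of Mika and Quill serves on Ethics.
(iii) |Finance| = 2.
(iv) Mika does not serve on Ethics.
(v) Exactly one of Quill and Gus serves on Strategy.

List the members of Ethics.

From (iv): Mika ∉ Ethics.
(ii) (exactly one): Quill ∈ Ethics.
(v) (exactly one): Gus ∈ Strategy.
(iii): only 2 candidates remain for Finance, so all are in.

Ethics = {Quill}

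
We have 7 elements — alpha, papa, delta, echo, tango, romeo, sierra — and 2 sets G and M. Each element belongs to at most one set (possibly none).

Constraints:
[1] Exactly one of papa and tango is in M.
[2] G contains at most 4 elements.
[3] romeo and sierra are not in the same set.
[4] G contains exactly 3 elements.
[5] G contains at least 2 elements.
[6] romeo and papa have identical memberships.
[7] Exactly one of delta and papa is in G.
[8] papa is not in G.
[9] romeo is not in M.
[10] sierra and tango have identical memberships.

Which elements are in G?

G = {alpha, delta, echo}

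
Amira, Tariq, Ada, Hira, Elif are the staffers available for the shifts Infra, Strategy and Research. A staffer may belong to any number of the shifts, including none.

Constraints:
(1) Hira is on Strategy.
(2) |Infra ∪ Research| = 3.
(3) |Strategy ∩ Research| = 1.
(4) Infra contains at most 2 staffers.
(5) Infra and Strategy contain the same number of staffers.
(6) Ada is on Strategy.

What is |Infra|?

2

From (1): Hira ∈ Strategy.
From (6): Ada ∈ Strategy.
Suppose Amira ∈ Strategy: no assignment then satisfies all the clues, so Amira ∉ Strategy.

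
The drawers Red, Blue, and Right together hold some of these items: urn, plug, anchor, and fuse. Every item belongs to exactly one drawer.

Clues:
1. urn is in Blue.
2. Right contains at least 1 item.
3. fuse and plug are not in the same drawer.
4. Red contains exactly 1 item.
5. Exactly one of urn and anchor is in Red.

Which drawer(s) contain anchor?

anchor: Red

From (1): urn ∈ Blue.
(5) (exactly one): anchor ∈ Red.
(4): Red already has 1, so the rest are out.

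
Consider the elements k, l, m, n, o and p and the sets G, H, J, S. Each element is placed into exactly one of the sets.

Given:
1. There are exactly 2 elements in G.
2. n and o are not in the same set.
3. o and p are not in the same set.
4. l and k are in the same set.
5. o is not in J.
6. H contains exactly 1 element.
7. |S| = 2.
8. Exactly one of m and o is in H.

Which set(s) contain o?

o: H

From (5): o ∉ J.
Suppose o ∈ G: no assignment then satisfies all the clues, so o ∉ G.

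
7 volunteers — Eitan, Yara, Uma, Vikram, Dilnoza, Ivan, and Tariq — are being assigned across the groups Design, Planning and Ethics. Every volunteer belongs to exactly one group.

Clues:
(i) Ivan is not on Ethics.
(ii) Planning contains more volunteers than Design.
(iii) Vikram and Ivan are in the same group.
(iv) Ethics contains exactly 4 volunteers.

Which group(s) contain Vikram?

Vikram: Planning

From (i): Ivan ∉ Ethics.
(iii): Vikram matches Ivan: Vikram ∉ Ethics.
Suppose Vikram ∈ Design: no assignment then satisfies all the clues, so Vikram ∉ Design.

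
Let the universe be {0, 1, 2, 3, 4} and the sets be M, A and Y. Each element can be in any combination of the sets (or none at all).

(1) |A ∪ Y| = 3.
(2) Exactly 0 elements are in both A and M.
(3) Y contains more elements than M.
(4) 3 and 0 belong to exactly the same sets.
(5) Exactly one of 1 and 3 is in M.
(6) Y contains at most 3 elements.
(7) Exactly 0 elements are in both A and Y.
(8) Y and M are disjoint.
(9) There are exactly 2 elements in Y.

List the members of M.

M = {1}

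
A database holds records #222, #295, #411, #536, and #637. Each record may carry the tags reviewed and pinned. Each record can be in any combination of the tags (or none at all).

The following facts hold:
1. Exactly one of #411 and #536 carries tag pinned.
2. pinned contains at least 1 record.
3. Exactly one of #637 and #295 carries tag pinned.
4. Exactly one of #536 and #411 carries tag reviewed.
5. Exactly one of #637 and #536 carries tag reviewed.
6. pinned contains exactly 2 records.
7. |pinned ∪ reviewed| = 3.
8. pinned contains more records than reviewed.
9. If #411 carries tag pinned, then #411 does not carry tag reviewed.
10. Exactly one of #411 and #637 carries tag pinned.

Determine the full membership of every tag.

reviewed = {#536}; pinned = {#295, #411}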